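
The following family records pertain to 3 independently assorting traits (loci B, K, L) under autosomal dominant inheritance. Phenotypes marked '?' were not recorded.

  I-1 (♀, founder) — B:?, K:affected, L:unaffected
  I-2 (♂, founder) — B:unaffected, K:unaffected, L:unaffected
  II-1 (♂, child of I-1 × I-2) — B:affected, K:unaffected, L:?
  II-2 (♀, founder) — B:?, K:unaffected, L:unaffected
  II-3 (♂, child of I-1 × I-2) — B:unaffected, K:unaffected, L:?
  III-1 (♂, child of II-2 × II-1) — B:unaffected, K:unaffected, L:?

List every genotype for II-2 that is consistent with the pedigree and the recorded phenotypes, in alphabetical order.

II-2 ∈ {Bb kk ll, bb kk ll}

B/I-1 ? ·: Bb
B/I-2 un ·: bb
B/II-1 aff I-1×I-2: Bb
B/II-2 ? ·: bb|Bb
B/II-3 un I-1×I-2: bb
B/III-1 un II-2×II-1: bb
⇒ B over [I-1,I-2,II-1,II-2,II-3,III-1]: 2 consistent
K/I-1 aff ·: Kk
K/I-2 un ·: kk
K/II-1 un I-1×I-2: kk
K/II-2 un ·: kk
K/II-3 un I-1×I-2: kk
K/III-1 un II-2×II-1: kk
⇒ K over [I-1,I-2,II-1,II-2,II-3,III-1]: 1 consistent
L/I-1 un ·: ll
L/I-2 un ·: ll
L/II-1 ? I-1×I-2: ll
L/II-2 un ·: ll
L/II-3 ? I-1×I-2: ll
L/III-1 ? II-2×II-1: ll
⇒ L over [I-1,I-2,II-1,II-2,II-3,III-1]: 1 consistent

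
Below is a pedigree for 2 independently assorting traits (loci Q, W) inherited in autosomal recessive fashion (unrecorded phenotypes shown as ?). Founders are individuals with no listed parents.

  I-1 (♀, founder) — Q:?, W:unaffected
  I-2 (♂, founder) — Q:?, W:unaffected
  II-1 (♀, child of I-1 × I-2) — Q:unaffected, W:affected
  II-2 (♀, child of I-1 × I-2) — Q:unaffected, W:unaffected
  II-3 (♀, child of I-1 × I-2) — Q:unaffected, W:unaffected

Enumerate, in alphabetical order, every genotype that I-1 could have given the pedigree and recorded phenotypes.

I-1 ∈ {QQ Ww, Qq Ww, qq Ww}

Q/I-1 ? ·: QQ|Qq|qq
Q/I-2 ? ·: QQ|Qq|qq
Q/II-1 un I-1×I-2: QQ|Qq
Q/II-2 un I-1×I-2: QQ|Qq
Q/II-3 un I-1×I-2: QQ|Qq
⇒ Q over [I-1,I-2,II-1,II-2,II-3]: 29 consistent
W/I-1 un ·: Ww
W/I-2 un ·: Ww
W/II-1 aff I-1×I-2: ww
W/II-2 un I-1×I-2: WW|Ww
W/II-3 un I-1×I-2: WW|Ww
⇒ W over [I-1,I-2,II-1,II-2,II-3]: 4 consistent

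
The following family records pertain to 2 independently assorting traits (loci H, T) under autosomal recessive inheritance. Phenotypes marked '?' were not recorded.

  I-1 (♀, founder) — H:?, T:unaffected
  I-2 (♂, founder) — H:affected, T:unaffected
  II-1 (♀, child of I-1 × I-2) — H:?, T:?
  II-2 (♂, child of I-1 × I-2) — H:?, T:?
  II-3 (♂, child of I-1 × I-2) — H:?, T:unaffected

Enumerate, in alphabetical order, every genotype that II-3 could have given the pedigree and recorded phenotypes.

H/I-1 ? ·: HH|Hh|hh
H/I-2 aff ·: hh
H/II-1 ? I-1×I-2: Hh|hh
H/II-2 ? I-1×I-2: Hh|hh
H/II-3 ? I-1×I-2: Hh|hh
⇒ H over [I-1,I-2,II-1,II-2,II-3]: 10 consistent
T/I-1 un ·: TT|Tt
T/I-2 un ·: TT|Tt
T/II-1 ? I-1×I-2: TT|Tt|tt
T/II-2 ? I-1×I-2: TT|Tt|tt
T/II-3 un I-1×I-2: TT|Tt
⇒ T over [I-1,I-2,II-1,II-2,II-3]: 35 consistent

II-3 ∈ {Hh TT, Hh Tt, hh TT, hh Tt}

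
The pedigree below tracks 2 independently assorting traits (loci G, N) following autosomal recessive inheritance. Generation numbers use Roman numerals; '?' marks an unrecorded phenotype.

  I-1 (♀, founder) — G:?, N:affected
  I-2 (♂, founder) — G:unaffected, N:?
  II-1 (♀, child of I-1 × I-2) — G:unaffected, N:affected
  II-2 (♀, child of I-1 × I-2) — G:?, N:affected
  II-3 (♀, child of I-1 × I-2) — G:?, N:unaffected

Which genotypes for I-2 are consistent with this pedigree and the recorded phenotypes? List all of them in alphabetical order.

I-2 ∈ {GG Nn, Gg Nn}

G/I-1 ? ·: GG|Gg|gg
G/I-2 un ·: GG|Gg
G/II-1 un I-1×I-2: GG|Gg
G/II-2 ? I-1×I-2: GG|Gg|gg
G/II-3 ? I-1×I-2: GG|Gg|gg
⇒ G over [I-1,I-2,II-1,II-2,II-3]: 40 consistent
N/I-1 aff ·: nn
N/I-2 ? ·: Nn
N/II-1 aff I-1×I-2: nn
N/II-2 aff I-1×I-2: nn
N/II-3 un I-1×I-2: Nn
⇒ N over [I-1,I-2,II-1,II-2,II-3]: 1 consistent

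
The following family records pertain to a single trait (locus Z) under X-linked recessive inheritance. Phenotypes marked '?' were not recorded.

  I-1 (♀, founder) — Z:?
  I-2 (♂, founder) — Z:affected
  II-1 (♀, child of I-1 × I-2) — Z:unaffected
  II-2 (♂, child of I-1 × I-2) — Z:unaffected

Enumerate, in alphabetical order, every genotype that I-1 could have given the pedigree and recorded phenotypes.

Z/I-1 ? ·: X^ZX^Z|X^ZX^z
Z/I-2 aff ·: X^zY
Z/II-1 un I-1×I-2: X^ZX^z
Z/II-2 un I-1×I-2: X^ZY
⇒ Z over [I-1,I-2,II-1,II-2]: 2 consistent

I-1 ∈ {X^ZX^Z, X^ZX^z}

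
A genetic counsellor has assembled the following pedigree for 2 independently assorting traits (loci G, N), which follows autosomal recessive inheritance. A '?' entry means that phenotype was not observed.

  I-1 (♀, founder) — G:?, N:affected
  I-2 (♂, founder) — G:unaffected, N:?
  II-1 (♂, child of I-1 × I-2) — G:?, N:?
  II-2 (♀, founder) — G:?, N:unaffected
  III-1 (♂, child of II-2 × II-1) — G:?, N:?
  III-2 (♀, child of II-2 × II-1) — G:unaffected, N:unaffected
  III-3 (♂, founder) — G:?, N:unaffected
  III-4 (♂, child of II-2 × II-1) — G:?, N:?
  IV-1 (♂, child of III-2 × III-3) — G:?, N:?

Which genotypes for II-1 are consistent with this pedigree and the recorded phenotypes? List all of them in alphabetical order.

II-1 ∈ {GG Nn, GG nn, Gg Nn, Gg nn, gg Nn, gg nn}

G/I-1 ? ·: GG|Gg|gg
G/I-2 un ·: GG|Gg
G/II-1 ? I-1×I-2: GG|Gg|gg
G/II-2 ? ·: GG|Gg|gg
G/III-1 ? II-2×II-1: GG|Gg|gg
G/III-2 un II-2×II-1: GG|Gg
G/III-3 ? ·: GG|Gg|gg
G/III-4 ? II-2×II-1: GG|Gg|gg
G/IV-1 ? III-2×III-3: GG|Gg|gg
⇒ G over [I-1,I-2,II-1,II-2,III-1,III-2,III-3,III-4,IV-1]: 1145 consistent
N/I-1 aff ·: nn
N/I-2 ? ·: NN|Nn|nn
N/II-1 ? I-1×I-2: Nn|nn
N/II-2 un ·: NN|Nn
N/III-1 ? II-2×II-1: NN|Nn|nn
N/III-2 un II-2×II-1: NN|Nn
N/III-3 un ·: NN|Nn
N/III-4 ? II-2×II-1: NN|Nn|nn
N/IV-1 ? III-2×III-3: NN|Nn|nn
⇒ N over [I-1,I-2,II-1,II-2,III-1,III-2,III-3,III-4,IV-1]: 258 consistent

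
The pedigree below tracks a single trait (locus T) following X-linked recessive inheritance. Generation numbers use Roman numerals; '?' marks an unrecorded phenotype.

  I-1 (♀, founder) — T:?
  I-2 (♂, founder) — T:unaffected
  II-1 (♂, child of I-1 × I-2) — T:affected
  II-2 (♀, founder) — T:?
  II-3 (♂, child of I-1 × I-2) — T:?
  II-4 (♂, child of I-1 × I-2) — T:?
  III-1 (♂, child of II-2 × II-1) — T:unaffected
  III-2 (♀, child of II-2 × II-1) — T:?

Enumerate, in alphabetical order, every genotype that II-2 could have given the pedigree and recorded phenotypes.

II-2 ∈ {X^TX^T, X^TX^t}

T/I-1 ? ·: X^TX^t|X^tX^t
T/I-2 un ·: X^TY
T/II-1 aff I-1×I-2: X^tY
T/II-2 ? ·: X^TX^T|X^TX^t
T/II-3 ? I-1×I-2: X^TY|X^tY
T/II-4 ? I-1×I-2: X^TY|X^tY
T/III-1 un II-2×II-1: X^TY
T/III-2 ? II-2×II-1: X^TX^t|X^tX^t
⇒ T over [I-1,I-2,II-1,II-2,II-3,II-4,III-1,III-2]: 15 consistent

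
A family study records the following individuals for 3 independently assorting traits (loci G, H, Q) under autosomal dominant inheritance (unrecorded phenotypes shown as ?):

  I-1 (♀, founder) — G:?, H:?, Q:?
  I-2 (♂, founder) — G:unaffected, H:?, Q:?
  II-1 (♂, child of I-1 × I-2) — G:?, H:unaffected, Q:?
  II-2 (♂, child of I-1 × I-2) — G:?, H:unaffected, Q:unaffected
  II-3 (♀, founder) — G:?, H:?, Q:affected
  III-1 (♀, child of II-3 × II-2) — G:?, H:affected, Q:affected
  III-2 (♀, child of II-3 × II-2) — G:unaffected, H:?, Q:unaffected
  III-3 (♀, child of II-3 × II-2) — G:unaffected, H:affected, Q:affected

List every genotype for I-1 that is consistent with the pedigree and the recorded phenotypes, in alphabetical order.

G/I-1 ? ·: gg|Gg|GG
G/I-2 un ·: gg
G/II-1 ? I-1×I-2: gg|Gg
G/II-2 ? I-1×I-2: gg|Gg
G/II-3 ? ·: gg|Gg
G/III-1 ? II-3×II-2: gg|Gg|GG
G/III-2 un II-3×II-2: gg
G/III-3 un II-3×II-2: gg
⇒ G over [I-1,I-2,II-1,II-2,II-3,III-1,III-2,III-3]: 24 consistent
H/I-1 ? ·: hh|Hh
H/I-2 ? ·: hh|Hh
H/II-1 un I-1×I-2: hh
H/II-2 un I-1×I-2: hh
H/II-3 ? ·: Hh|HH
H/III-1 aff II-3×II-2: Hh
H/III-2 ? II-3×II-2: hh|Hh
H/III-3 aff II-3×II-2: Hh
⇒ H over [I-1,I-2,II-1,II-2,II-3,III-1,III-2,III-3]: 12 consistent
Q/I-1 ? ·: qq|Qq
Q/I-2 ? ·: qq|Qq
Q/II-1 ? I-1×I-2: qq|Qq|QQ
Q/II-2 un I-1×I-2: qq
Q/II-3 aff ·: Qq
Q/III-1 aff II-3×II-2: Qq
Q/III-2 un II-3×II-2: qq
Q/III-3 aff II-3×II-2: Qq
⇒ Q over [I-1,I-2,II-1,II-2,II-3,III-1,III-2,III-3]: 8 consistent

I-1 ∈ {GG Hh Qq, GG Hh qq, GG hh Qq, GG hh qq, Gg Hh Qq, Gg Hh qq, Gg hh Qq, Gg hh qq, gg Hh Qq, gg Hh qq, gg hh Qq, gg hh qq}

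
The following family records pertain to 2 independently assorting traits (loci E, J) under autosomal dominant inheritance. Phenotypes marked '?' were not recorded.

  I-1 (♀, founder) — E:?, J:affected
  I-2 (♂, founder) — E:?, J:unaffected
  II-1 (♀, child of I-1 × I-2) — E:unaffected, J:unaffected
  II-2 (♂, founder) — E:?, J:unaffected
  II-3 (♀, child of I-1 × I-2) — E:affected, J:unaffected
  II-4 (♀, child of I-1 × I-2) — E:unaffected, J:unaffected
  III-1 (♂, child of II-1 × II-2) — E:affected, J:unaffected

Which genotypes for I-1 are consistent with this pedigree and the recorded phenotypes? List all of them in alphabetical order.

E/I-1 ? ·: ee|Ee
E/I-2 ? ·: ee|Ee
E/II-1 un I-1×I-2: ee
E/II-2 ? ·: Ee|EE
E/II-3 aff I-1×I-2: Ee|EE
E/II-4 un I-1×I-2: ee
E/III-1 aff II-1×II-2: Ee
⇒ E over [I-1,I-2,II-1,II-2,II-3,II-4,III-1]: 8 consistent
J/I-1 aff ·: Jj
J/I-2 un ·: jj
J/II-1 un I-1×I-2: jj
J/II-2 un ·: jj
J/II-3 un I-1×I-2: jj
J/II-4 un I-1×I-2: jj
J/III-1 un II-1×II-2: jj
⇒ J over [I-1,I-2,II-1,II-2,II-3,II-4,III-1]: 1 consistent

I-1 ∈ {Ee Jj, ee Jj}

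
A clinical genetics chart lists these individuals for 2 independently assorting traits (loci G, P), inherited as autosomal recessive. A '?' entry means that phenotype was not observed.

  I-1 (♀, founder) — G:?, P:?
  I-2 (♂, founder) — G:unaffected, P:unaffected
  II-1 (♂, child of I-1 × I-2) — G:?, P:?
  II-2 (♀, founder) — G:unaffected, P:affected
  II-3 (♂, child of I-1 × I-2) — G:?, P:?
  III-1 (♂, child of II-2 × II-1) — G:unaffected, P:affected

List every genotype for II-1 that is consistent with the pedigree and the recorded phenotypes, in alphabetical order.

II-1 ∈ {GG Pp, GG pp, Gg Pp, Gg pp, gg Pp, gg pp}

G/I-1 ? ·: GG|Gg|gg
G/I-2 un ·: GG|Gg
G/II-1 ? I-1×I-2: GG|Gg|gg
G/II-2 un ·: GG|Gg
G/II-3 ? I-1×I-2: GG|Gg|gg
G/III-1 un II-2×II-1: GG|Gg
⇒ G over [I-1,I-2,II-1,II-2,II-3,III-1]: 74 consistent
P/I-1 ? ·: PP|Pp|pp
P/I-2 un ·: PP|Pp
P/II-1 ? I-1×I-2: Pp|pp
P/II-2 aff ·: pp
P/II-3 ? I-1×I-2: PP|Pp|pp
P/III-1 aff II-2×II-1: pp
⇒ P over [I-1,I-2,II-1,II-2,II-3,III-1]: 15 consistent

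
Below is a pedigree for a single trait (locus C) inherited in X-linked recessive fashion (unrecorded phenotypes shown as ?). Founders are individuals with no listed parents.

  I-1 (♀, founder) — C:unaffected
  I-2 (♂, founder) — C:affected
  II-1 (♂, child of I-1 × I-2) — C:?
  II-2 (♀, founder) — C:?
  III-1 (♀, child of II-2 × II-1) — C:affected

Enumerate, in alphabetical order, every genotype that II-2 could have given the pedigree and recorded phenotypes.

C/I-1 un ·: X^CX^c
C/I-2 aff ·: X^cY
C/II-1 ? I-1×I-2: X^cY
C/II-2 ? ·: X^CX^c|X^cX^c
C/III-1 aff II-2×II-1: X^cX^c
⇒ C over [I-1,I-2,II-1,II-2,III-1]: 2 consistent

II-2 ∈ {X^CX^c, X^cX^c}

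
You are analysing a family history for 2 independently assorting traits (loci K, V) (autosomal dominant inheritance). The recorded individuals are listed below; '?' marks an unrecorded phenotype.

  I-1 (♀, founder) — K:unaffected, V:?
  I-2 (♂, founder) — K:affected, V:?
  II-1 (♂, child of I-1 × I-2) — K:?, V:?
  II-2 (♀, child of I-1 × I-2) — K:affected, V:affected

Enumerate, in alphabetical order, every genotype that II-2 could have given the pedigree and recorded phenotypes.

K/I-1 un ·: kk
K/I-2 aff ·: Kk|KK
K/II-1 ? I-1×I-2: kk|Kk
K/II-2 aff I-1×I-2: Kk
⇒ K over [I-1,I-2,II-1,II-2]: 3 consistent
V/I-1 ? ·: vv|Vv|VV
V/I-2 ? ·: vv|Vv|VV
V/II-1 ? I-1×I-2: vv|Vv|VV
V/II-2 aff I-1×I-2: Vv|VV
⇒ V over [I-1,I-2,II-1,II-2]: 21 consistent

II-2 ∈ {Kk VV, Kk Vv}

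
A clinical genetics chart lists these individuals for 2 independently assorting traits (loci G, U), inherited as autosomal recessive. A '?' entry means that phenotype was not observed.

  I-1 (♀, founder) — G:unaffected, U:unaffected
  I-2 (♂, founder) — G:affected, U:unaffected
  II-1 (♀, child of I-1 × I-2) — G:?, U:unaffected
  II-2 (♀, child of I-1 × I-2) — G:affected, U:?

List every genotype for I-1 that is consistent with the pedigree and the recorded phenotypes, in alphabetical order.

G/I-1 un ·: Gg
G/I-2 aff ·: gg
G/II-1 ? I-1×I-2: Gg|gg
G/II-2 aff I-1×I-2: gg
⇒ G over [I-1,I-2,II-1,II-2]: 2 consistent
U/I-1 un ·: UU|Uu
U/I-2 un ·: UU|Uu
U/II-1 un I-1×I-2: UU|Uu
U/II-2 ? I-1×I-2: UU|Uu|uu
⇒ U over [I-1,I-2,II-1,II-2]: 15 consistent

I-1 ∈ {Gg UU, Gg Uu}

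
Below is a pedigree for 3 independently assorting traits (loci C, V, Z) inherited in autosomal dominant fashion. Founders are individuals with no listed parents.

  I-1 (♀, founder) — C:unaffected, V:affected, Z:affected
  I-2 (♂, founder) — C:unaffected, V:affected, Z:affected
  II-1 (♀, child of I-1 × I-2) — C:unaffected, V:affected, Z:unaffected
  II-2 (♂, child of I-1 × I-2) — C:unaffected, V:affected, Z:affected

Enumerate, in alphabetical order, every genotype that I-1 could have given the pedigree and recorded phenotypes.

I-1 ∈ {cc VV Zz, cc Vv Zz}

C/I-1 un ·: cc
C/I-2 un ·: cc
C/II-1 un I-1×I-2: cc
C/II-2 un I-1×I-2: cc
⇒ C over [I-1,I-2,II-1,II-2]: 1 consistent
V/I-1 aff ·: Vv|VV
V/I-2 aff ·: Vv|VV
V/II-1 aff I-1×I-2: Vv|VV
V/II-2 aff I-1×I-2: Vv|VV
⇒ V over [I-1,I-2,II-1,II-2]: 13 consistent
Z/I-1 aff ·: Zz
Z/I-2 aff ·: Zz
Z/II-1 un I-1×I-2: zz
Z/II-2 aff I-1×I-2: Zz|ZZ
⇒ Z over [I-1,I-2,II-1,II-2]: 2 consistent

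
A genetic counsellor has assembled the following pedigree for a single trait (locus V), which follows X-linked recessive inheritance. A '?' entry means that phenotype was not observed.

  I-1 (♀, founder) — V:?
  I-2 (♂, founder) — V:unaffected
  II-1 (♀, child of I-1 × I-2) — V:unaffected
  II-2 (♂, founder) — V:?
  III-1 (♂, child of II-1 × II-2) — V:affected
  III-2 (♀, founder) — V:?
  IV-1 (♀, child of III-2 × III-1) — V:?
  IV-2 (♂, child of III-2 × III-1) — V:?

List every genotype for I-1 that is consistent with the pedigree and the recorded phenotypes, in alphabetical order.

I-1 ∈ {X^VX^v, X^vX^v}

V/I-1 ? ·: X^VX^v|X^vX^v
V/I-2 un ·: X^VY
V/II-1 un I-1×I-2: X^VX^v
V/II-2 ? ·: X^VY|X^vY
V/III-1 aff II-1×II-2: X^vY
V/III-2 ? ·: X^VX^V|X^VX^v|X^vX^v
V/IV-1 ? III-2×III-1: X^VX^v|X^vX^v
V/IV-2 ? III-2×III-1: X^VY|X^vY
⇒ V over [I-1,I-2,II-1,II-2,III-1,III-2,IV-1,IV-2]: 24 consistent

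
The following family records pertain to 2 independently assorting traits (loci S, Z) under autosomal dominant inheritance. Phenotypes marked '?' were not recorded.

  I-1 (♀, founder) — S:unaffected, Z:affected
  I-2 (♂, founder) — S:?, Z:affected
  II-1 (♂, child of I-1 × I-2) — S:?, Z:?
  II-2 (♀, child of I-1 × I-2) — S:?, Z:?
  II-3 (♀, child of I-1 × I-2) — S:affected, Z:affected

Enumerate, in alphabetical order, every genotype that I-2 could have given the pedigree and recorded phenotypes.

S/I-1 un ·: ss
S/I-2 ? ·: Ss|SS
S/II-1 ? I-1×I-2: ss|Ss
S/II-2 ? I-1×I-2: ss|Ss
S/II-3 aff I-1×I-2: Ss
⇒ S over [I-1,I-2,II-1,II-2,II-3]: 5 consistent
Z/I-1 aff ·: Zz|ZZ
Z/I-2 aff ·: Zz|ZZ
Z/II-1 ? I-1×I-2: zz|Zz|ZZ
Z/II-2 ? I-1×I-2: zz|Zz|ZZ
Z/II-3 aff I-1×I-2: Zz|ZZ
⇒ Z over [I-1,I-2,II-1,II-2,II-3]: 35 consistent

I-2 ∈ {SS ZZ, SS Zz, Ss ZZ, Ss Zz}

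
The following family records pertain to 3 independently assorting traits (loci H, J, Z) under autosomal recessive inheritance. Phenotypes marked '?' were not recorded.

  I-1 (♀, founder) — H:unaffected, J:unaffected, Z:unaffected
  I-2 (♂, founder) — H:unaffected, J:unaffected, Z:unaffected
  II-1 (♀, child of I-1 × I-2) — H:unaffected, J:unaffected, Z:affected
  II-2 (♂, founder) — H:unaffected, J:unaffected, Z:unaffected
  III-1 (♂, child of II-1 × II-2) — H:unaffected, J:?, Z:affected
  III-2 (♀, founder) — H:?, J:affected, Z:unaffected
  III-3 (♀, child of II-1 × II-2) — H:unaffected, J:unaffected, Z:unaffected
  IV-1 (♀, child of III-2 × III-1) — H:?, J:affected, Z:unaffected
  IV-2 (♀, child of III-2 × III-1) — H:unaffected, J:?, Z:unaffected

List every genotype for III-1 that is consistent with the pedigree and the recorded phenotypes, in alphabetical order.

III-1 ∈ {HH Jj zz, HH jj zz, Hh Jj zz, Hh jj zz}

H/I-1 un ·: HH|Hh
H/I-2 un ·: HH|Hh
H/II-1 un I-1×I-2: HH|Hh
H/II-2 un ·: HH|Hh
H/III-1 un II-1×II-2: HH|Hh
H/III-2 ? ·: HH|Hh|hh
H/III-3 un II-1×II-2: HH|Hh
H/IV-1 ? III-2×III-1: HH|Hh|hh
H/IV-2 un III-2×III-1: HH|Hh
⇒ H over [I-1,I-2,II-1,II-2,III-1,III-2,III-3,IV-1,IV-2]: 384 consistent
J/I-1 un ·: JJ|Jj
J/I-2 un ·: JJ|Jj
J/II-1 un I-1×I-2: JJ|Jj
J/II-2 un ·: JJ|Jj
J/III-1 ? II-1×II-2: Jj|jj
J/III-2 aff ·: jj
J/III-3 un II-1×II-2: JJ|Jj
J/IV-1 aff III-2×III-1: jj
J/IV-2 ? III-2×III-1: Jj|jj
⇒ J over [I-1,I-2,II-1,II-2,III-1,III-2,III-3,IV-1,IV-2]: 46 consistent
Z/I-1 un ·: Zz
Z/I-2 un ·: Zz
Z/II-1 aff I-1×I-2: zz
Z/II-2 un ·: Zz
Z/III-1 aff II-1×II-2: zz
Z/III-2 un ·: ZZ|Zz
Z/III-3 un II-1×II-2: Zz
Z/IV-1 un III-2×III-1: Zz
Z/IV-2 un III-2×III-1: Zz
⇒ Z over [I-1,I-2,II-1,II-2,III-1,III-2,III-3,IV-1,IV-2]: 2 consistent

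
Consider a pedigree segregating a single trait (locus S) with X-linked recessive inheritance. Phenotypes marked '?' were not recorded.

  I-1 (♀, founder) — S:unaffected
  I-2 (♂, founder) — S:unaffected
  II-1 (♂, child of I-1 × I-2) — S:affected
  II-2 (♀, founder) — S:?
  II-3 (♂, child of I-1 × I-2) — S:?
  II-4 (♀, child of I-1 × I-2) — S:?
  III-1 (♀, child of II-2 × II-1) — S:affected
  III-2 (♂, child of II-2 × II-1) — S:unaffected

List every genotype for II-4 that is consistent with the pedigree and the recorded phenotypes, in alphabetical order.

S/I-1 un ·: X^SX^s
S/I-2 un ·: X^SY
S/II-1 aff I-1×I-2: X^sY
S/II-2 ? ·: X^SX^s
S/II-3 ? I-1×I-2: X^SY|X^sY
S/II-4 ? I-1×I-2: X^SX^S|X^SX^s
S/III-1 aff II-2×II-1: X^sX^s
S/III-2 un II-2×II-1: X^SY
⇒ S over [I-1,I-2,II-1,II-2,II-3,II-4,III-1,III-2]: 4 consistent

II-4 ∈ {X^SX^S, X^SX^s}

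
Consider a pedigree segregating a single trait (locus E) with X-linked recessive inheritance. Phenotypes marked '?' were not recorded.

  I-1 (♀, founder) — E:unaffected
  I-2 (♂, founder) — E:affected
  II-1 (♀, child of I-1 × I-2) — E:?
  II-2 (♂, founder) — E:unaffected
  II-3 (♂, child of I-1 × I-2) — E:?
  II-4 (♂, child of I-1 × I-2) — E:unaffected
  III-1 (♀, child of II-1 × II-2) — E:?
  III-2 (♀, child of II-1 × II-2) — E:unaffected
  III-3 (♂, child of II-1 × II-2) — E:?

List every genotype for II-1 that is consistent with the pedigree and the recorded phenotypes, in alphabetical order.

II-1 ∈ {X^EX^e, X^eX^e}

E/I-1 un ·: X^EX^E|X^EX^e
E/I-2 aff ·: X^eY
E/II-1 ? I-1×I-2: X^EX^e|X^eX^e
E/II-2 un ·: X^EY
E/II-3 ? I-1×I-2: X^EY|X^eY
E/II-4 un I-1×I-2: X^EY
E/III-1 ? II-1×II-2: X^EX^E|X^EX^e
E/III-2 un II-1×II-2: X^EX^E|X^EX^e
E/III-3 ? II-1×II-2: X^EY|X^eY
⇒ E over [I-1,I-2,II-1,II-2,II-3,II-4,III-1,III-2,III-3]: 26 consistent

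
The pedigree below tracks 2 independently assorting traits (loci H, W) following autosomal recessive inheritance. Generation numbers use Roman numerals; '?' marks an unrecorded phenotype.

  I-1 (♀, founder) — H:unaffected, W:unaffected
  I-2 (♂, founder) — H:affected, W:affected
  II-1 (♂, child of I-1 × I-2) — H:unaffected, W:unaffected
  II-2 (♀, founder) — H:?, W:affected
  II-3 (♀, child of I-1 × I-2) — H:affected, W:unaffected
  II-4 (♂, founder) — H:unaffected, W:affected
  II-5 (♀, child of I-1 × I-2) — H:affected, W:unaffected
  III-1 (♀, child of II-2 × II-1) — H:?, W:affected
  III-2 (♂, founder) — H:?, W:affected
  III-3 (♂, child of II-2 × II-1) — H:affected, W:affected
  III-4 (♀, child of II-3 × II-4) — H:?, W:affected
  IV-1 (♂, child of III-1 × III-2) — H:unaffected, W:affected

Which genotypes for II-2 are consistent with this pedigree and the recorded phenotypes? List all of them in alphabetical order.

H/I-1 un ·: Hh
H/I-2 aff ·: hh
H/II-1 un I-1×I-2: Hh
H/II-2 ? ·: Hh|hh
H/II-3 aff I-1×I-2: hh
H/II-4 un ·: HH|Hh
H/II-5 aff I-1×I-2: hh
H/III-1 ? II-2×II-1: HH|Hh|hh
H/III-2 ? ·: HH|Hh|hh
H/III-3 aff II-2×II-1: hh
H/III-4 ? II-3×II-4: Hh|hh
H/IV-1 un III-1×III-2: HH|Hh
⇒ H over [I-1,I-2,II-1,II-2,II-3,II-4,II-5,III-1,III-2,III-3,III-4,IV-1]: 54 consistent
W/I-1 un ·: WW|Ww
W/I-2 aff ·: ww
W/II-1 un I-1×I-2: Ww
W/II-2 aff ·: ww
W/II-3 un I-1×I-2: Ww
W/II-4 aff ·: ww
W/II-5 un I-1×I-2: Ww
W/III-1 aff II-2×II-1: ww
W/III-2 aff ·: ww
W/III-3 aff II-2×II-1: ww
W/III-4 aff II-3×II-4: ww
W/IV-1 aff III-1×III-2: ww
⇒ W over [I-1,I-2,II-1,II-2,II-3,II-4,II-5,III-1,III-2,III-3,III-4,IV-1]: 2 consistent

II-2 ∈ {Hh ww, hh ww}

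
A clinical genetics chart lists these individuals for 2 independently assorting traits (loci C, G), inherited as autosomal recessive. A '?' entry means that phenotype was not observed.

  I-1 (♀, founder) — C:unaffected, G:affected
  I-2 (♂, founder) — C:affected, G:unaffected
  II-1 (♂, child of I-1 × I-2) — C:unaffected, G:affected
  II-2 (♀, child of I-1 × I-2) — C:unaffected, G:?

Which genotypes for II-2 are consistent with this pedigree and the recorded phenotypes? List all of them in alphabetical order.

II-2 ∈ {Cc Gg, Cc gg}

C/I-1 un ·: CC|Cc
C/I-2 aff ·: cc
C/II-1 un I-1×I-2: Cc
C/II-2 un I-1×I-2: Cc
⇒ C over [I-1,I-2,II-1,II-2]: 2 consistent
G/I-1 aff ·: gg
G/I-2 un ·: Gg
G/II-1 aff I-1×I-2: gg
G/II-2 ? I-1×I-2: Gg|gg
⇒ G over [I-1,I-2,II-1,II-2]: 2 consistent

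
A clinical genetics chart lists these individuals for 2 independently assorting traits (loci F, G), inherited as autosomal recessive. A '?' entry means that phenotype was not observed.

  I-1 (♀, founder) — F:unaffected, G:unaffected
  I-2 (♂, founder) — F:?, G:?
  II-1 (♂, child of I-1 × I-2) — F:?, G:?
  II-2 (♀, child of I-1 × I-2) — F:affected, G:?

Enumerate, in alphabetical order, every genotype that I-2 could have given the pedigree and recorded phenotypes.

F/I-1 un ·: Ff
F/I-2 ? ·: Ff|ff
F/II-1 ? I-1×I-2: FF|Ff|ff
F/II-2 aff I-1×I-2: ff
⇒ F over [I-1,I-2,II-1,II-2]: 5 consistent
G/I-1 un ·: GG|Gg
G/I-2 ? ·: GG|Gg|gg
G/II-1 ? I-1×I-2: GG|Gg|gg
G/II-2 ? I-1×I-2: GG|Gg|gg
⇒ G over [I-1,I-2,II-1,II-2]: 23 consistent

I-2 ∈ {Ff GG, Ff Gg, Ff gg, ff GG, ff Gg, ff gg}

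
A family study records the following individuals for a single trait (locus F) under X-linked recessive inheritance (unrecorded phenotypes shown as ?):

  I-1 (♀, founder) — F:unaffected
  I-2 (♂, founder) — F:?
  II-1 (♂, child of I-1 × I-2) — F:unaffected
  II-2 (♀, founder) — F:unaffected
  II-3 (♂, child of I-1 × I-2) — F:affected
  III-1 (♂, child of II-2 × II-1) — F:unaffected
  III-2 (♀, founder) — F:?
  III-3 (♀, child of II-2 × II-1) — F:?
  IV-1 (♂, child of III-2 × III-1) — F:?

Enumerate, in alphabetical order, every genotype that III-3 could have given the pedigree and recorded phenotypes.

F/I-1 un ·: X^FX^f
F/I-2 ? ·: X^FY|X^fY
F/II-1 un I-1×I-2: X^FY
F/II-2 un ·: X^FX^F|X^FX^f
F/II-3 aff I-1×I-2: X^fY
F/III-1 un II-2×II-1: X^FY
F/III-2 ? ·: X^FX^F|X^FX^f|X^fX^f
F/III-3 ? II-2×II-1: X^FX^F|X^FX^f
F/IV-1 ? III-2×III-1: X^FY|X^fY
⇒ F over [I-1,I-2,II-1,II-2,II-3,III-1,III-2,III-3,IV-1]: 24 consistent

III-3 ∈ {X^FX^F, X^FX^f}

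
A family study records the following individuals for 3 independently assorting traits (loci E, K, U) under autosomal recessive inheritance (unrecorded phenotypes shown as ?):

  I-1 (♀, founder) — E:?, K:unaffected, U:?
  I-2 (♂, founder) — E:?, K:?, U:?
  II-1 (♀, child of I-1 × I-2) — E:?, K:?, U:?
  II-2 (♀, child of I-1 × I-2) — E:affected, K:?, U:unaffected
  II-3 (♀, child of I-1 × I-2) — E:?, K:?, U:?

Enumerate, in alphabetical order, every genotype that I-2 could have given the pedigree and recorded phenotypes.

I-2 ∈ {Ee KK UU, Ee KK Uu, Ee KK uu, Ee Kk UU, Ee Kk Uu, Ee Kk uu, Ee kk UU, Ee kk Uu, Ee kk uu, ee KK UU, ee KK Uu, ee KK uu, ee Kk UU, ee Kk Uu, ee Kk uu, ee kk UU, ee kk Uu, ee kk uu}

E/I-1 ? ·: Ee|ee
E/I-2 ? ·: Ee|ee
E/II-1 ? I-1×I-2: EE|Ee|ee
E/II-2 aff I-1×I-2: ee
E/II-3 ? I-1×I-2: EE|Ee|ee
⇒ E over [I-1,I-2,II-1,II-2,II-3]: 18 consistent
K/I-1 un ·: KK|Kk
K/I-2 ? ·: KK|Kk|kk
K/II-1 ? I-1×I-2: KK|Kk|kk
K/II-2 ? I-1×I-2: KK|Kk|kk
K/II-3 ? I-1×I-2: KK|Kk|kk
⇒ K over [I-1,I-2,II-1,II-2,II-3]: 53 consistent
U/I-1 ? ·: UU|Uu|uu
U/I-2 ? ·: UU|Uu|uu
U/II-1 ? I-1×I-2: UU|Uu|uu
U/II-2 un I-1×I-2: UU|Uu
U/II-3 ? I-1×I-2: UU|Uu|uu
⇒ U over [I-1,I-2,II-1,II-2,II-3]: 45 consistent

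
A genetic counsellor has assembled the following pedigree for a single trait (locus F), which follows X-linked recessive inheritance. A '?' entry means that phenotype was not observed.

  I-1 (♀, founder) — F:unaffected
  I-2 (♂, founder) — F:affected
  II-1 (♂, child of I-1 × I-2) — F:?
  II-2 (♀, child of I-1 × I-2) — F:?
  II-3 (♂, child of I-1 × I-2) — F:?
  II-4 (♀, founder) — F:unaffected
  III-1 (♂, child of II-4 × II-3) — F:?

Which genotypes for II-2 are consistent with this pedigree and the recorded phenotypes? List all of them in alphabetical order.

F/I-1 un ·: X^FX^F|X^FX^f
F/I-2 aff ·: X^fY
F/II-1 ? I-1×I-2: X^FY|X^fY
F/II-2 ? I-1×I-2: X^FX^f|X^fX^f
F/II-3 ? I-1×I-2: X^FY|X^fY
F/II-4 un ·: X^FX^F|X^FX^f
F/III-1 ? II-4×II-3: X^FY|X^fY
⇒ F over [I-1,I-2,II-1,II-2,II-3,II-4,III-1]: 27 consistent

II-2 ∈ {X^FX^f, X^fX^f}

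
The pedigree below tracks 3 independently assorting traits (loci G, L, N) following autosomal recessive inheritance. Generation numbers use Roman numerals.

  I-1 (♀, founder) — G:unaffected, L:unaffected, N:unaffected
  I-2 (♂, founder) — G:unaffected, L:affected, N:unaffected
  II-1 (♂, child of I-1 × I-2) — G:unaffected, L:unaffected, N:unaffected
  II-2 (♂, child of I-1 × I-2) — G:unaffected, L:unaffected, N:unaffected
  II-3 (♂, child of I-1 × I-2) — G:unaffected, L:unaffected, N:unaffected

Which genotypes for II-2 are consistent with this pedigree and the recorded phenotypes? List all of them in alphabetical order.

II-2 ∈ {GG Ll NN, GG Ll Nn, Gg Ll NN, Gg Ll Nn}

G/I-1 un ·: GG|Gg
G/I-2 un ·: GG|Gg
G/II-1 un I-1×I-2: GG|Gg
G/II-2 un I-1×I-2: GG|Gg
G/II-3 un I-1×I-2: GG|Gg
⇒ G over [I-1,I-2,II-1,II-2,II-3]: 25 consistent
L/I-1 un ·: LL|Ll
L/I-2 aff ·: ll
L/II-1 un I-1×I-2: Ll
L/II-2 un I-1×I-2: Ll
L/II-3 un I-1×I-2: Ll
⇒ L over [I-1,I-2,II-1,II-2,II-3]: 2 consistent
N/I-1 un ·: NN|Nn
N/I-2 un ·: NN|Nn
N/II-1 un I-1×I-2: NN|Nn
N/II-2 un I-1×I-2: NN|Nn
N/II-3 un I-1×I-2: NN|Nn
⇒ N over [I-1,I-2,II-1,II-2,II-3]: 25 consistent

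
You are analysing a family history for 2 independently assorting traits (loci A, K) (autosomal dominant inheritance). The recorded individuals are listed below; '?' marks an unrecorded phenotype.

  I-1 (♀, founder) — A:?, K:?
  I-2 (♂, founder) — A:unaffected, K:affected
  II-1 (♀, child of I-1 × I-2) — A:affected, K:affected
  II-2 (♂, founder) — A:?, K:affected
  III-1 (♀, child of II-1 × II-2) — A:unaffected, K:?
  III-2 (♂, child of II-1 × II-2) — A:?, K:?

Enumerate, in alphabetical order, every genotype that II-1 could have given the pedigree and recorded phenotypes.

A/I-1 ? ·: Aa|AA
A/I-2 un ·: aa
A/II-1 aff I-1×I-2: Aa
A/II-2 ? ·: aa|Aa
A/III-1 un II-1×II-2: aa
A/III-2 ? II-1×II-2: aa|Aa|AA
⇒ A over [I-1,I-2,II-1,II-2,III-1,III-2]: 10 consistent
K/I-1 ? ·: kk|Kk|KK
K/I-2 aff ·: Kk|KK
K/II-1 aff I-1×I-2: Kk|KK
K/II-2 aff ·: Kk|KK
K/III-1 ? II-1×II-2: kk|Kk|KK
K/III-2 ? II-1×II-2: kk|Kk|KK
⇒ K over [I-1,I-2,II-1,II-2,III-1,III-2]: 85 consistent

II-1 ∈ {Aa KK, Aa Kk}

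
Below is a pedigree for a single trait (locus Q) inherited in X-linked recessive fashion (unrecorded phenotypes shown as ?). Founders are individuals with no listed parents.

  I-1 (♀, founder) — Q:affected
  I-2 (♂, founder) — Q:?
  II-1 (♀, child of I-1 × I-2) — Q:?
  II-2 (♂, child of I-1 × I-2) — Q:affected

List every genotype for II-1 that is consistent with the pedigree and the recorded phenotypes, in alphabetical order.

II-1 ∈ {X^QX^q, X^qX^q}

Q/I-1 aff ·: X^qX^q
Q/I-2 ? ·: X^QY|X^qY
Q/II-1 ? I-1×I-2: X^QX^q|X^qX^q
Q/II-2 aff I-1×I-2: X^qY
⇒ Q over [I-1,I-2,II-1,II-2]: 2 consistent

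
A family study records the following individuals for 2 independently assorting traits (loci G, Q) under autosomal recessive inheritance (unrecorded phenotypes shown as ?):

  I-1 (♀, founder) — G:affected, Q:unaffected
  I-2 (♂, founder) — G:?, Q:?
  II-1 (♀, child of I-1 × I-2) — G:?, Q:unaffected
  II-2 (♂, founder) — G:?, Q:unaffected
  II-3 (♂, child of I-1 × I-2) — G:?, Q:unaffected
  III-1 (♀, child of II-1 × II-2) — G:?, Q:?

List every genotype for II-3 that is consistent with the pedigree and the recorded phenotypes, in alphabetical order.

II-3 ∈ {Gg QQ, Gg Qq, gg QQ, gg Qq}

G/I-1 aff ·: gg
G/I-2 ? ·: GG|Gg|gg
G/II-1 ? I-1×I-2: Gg|gg
G/II-2 ? ·: GG|Gg|gg
G/II-3 ? I-1×I-2: Gg|gg
G/III-1 ? II-1×II-2: GG|Gg|gg
⇒ G over [I-1,I-2,II-1,II-2,II-3,III-1]: 33 consistent
Q/I-1 un ·: QQ|Qq
Q/I-2 ? ·: QQ|Qq|qq
Q/II-1 un I-1×I-2: QQ|Qq
Q/II-2 un ·: QQ|Qq
Q/II-3 un I-1×I-2: QQ|Qq
Q/III-1 ? II-1×II-2: QQ|Qq|qq
⇒ Q over [I-1,I-2,II-1,II-2,II-3,III-1]: 61 consistent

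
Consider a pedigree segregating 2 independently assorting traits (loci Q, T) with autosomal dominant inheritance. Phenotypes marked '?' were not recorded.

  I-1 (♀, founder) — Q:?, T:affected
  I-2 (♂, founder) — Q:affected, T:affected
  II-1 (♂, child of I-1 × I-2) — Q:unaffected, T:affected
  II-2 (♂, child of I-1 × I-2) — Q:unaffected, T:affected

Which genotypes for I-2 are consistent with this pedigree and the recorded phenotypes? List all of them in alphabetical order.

Q/I-1 ? ·: qq|Qq
Q/I-2 aff ·: Qq
Q/II-1 un I-1×I-2: qq
Q/II-2 un I-1×I-2: qq
⇒ Q over [I-1,I-2,II-1,II-2]: 2 consistent
T/I-1 aff ·: Tt|TT
T/I-2 aff ·: Tt|TT
T/II-1 aff I-1×I-2: Tt|TT
T/II-2 aff I-1×I-2: Tt|TT
⇒ T over [I-1,I-2,II-1,II-2]: 13 consistent

I-2 ∈ {Qq TT, Qq Tt}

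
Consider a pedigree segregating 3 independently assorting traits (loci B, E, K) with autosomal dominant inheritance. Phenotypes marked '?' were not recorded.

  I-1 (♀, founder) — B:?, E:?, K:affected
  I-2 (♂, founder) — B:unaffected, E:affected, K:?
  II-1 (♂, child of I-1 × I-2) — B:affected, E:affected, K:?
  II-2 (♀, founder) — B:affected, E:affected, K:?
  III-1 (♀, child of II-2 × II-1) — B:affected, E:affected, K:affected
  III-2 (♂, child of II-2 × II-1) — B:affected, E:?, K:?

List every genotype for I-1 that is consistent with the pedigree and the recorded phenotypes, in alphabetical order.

B/I-1 ? ·: Bb|BB
B/I-2 un ·: bb
B/II-1 aff I-1×I-2: Bb
B/II-2 aff ·: Bb|BB
B/III-1 aff II-2×II-1: Bb|BB
B/III-2 aff II-2×II-1: Bb|BB
⇒ B over [I-1,I-2,II-1,II-2,III-1,III-2]: 16 consistent
E/I-1 ? ·: ee|Ee|EE
E/I-2 aff ·: Ee|EE
E/II-1 aff I-1×I-2: Ee|EE
E/II-2 aff ·: Ee|EE
E/III-1 aff II-2×II-1: Ee|EE
E/III-2 ? II-2×II-1: ee|Ee|EE
⇒ E over [I-1,I-2,II-1,II-2,III-1,III-2]: 70 consistent
K/I-1 aff ·: Kk|KK
K/I-2 ? ·: kk|Kk|KK
K/II-1 ? I-1×I-2: kk|Kk|KK
K/II-2 ? ·: kk|Kk|KK
K/III-1 aff II-2×II-1: Kk|KK
K/III-2 ? II-2×II-1: kk|Kk|KK
⇒ K over [I-1,I-2,II-1,II-2,III-1,III-2]: 90 consistent

I-1 ∈ {BB EE KK, BB EE Kk, BB Ee KK, BB Ee Kk, BB ee KK, BB ee Kk, Bb EE KK, Bb EE Kk, Bb Ee KK, Bb Ee Kk, Bb ee KK, Bb ee Kk}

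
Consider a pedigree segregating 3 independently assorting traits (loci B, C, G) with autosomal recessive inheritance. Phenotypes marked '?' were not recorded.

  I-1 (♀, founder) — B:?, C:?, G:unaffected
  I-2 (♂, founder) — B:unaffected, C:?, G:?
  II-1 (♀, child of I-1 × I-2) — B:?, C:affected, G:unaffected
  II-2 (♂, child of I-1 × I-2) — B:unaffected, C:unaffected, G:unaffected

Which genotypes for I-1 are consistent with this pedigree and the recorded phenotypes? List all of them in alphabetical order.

B/I-1 ? ·: BB|Bb|bb
B/I-2 un ·: BB|Bb
B/II-1 ? I-1×I-2: BB|Bb|bb
B/II-2 un I-1×I-2: BB|Bb
⇒ B over [I-1,I-2,II-1,II-2]: 18 consistent
C/I-1 ? ·: Cc|cc
C/I-2 ? ·: Cc|cc
C/II-1 aff I-1×I-2: cc
C/II-2 un I-1×I-2: CC|Cc
⇒ C over [I-1,I-2,II-1,II-2]: 4 consistent
G/I-1 un ·: GG|Gg
G/I-2 ? ·: GG|Gg|gg
G/II-1 un I-1×I-2: GG|Gg
G/II-2 un I-1×I-2: GG|Gg
⇒ G over [I-1,I-2,II-1,II-2]: 15 consistent

I-1 ∈ {BB Cc GG, BB Cc Gg, BB cc GG, BB cc Gg, Bb Cc GG, Bb Cc Gg, Bb cc GG, Bb cc Gg, bb Cc GG, bb Cc Gg, bb cc GG, bb cc Gg}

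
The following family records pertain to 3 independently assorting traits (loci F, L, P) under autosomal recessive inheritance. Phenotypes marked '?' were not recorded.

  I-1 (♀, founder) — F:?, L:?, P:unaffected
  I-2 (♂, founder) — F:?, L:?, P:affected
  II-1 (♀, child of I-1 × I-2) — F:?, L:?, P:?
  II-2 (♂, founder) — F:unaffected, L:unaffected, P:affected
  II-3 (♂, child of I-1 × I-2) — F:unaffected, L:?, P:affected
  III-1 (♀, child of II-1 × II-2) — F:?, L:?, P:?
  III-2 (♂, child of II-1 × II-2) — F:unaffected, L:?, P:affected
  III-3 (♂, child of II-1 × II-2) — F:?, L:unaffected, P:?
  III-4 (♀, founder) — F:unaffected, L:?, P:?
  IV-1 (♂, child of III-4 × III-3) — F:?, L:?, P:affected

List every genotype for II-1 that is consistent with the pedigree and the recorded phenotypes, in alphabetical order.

F/I-1 ? ·: FF|Ff|ff
F/I-2 ? ·: FF|Ff|ff
F/II-1 ? I-1×I-2: FF|Ff|ff
F/II-2 un ·: FF|Ff
F/II-3 un I-1×I-2: FF|Ff
F/III-1 ? II-1×II-2: FF|Ff|ff
F/III-2 un II-1×II-2: FF|Ff
F/III-3 ? II-1×II-2: FF|Ff|ff
F/III-4 un ·: FF|Ff
F/IV-1 ? III-4×III-3: FF|Ff|ff
⇒ F over [I-1,I-2,II-1,II-2,II-3,III-1,III-2,III-3,III-4,IV-1]: 1309 consistent
L/I-1 ? ·: LL|Ll|ll
L/I-2 ? ·: LL|Ll|ll
L/II-1 ? I-1×I-2: LL|Ll|ll
L/II-2 un ·: LL|Ll
L/II-3 ? I-1×I-2: LL|Ll|ll
L/III-1 ? II-1×II-2: LL|Ll|ll
L/III-2 ? II-1×II-2: LL|Ll|ll
L/III-3 un II-1×II-2: LL|Ll
L/III-4 ? ·: LL|Ll|ll
L/IV-1 ? III-4×III-3: LL|Ll|ll
⇒ L over [I-1,I-2,II-1,II-2,II-3,III-1,III-2,III-3,III-4,IV-1]: 2523 consistent
P/I-1 un ·: Pp
P/I-2 aff ·: pp
P/II-1 ? I-1×I-2: Pp|pp
P/II-2 aff ·: pp
P/II-3 aff I-1×I-2: pp
P/III-1 ? II-1×II-2: Pp|pp
P/III-2 aff II-1×II-2: pp
P/III-3 ? II-1×II-2: Pp|pp
P/III-4 ? ·: Pp|pp
P/IV-1 aff III-4×III-3: pp
⇒ P over [I-1,I-2,II-1,II-2,II-3,III-1,III-2,III-3,III-4,IV-1]: 10 consistent

II-1 ∈ {FF LL Pp, FF LL pp, FF Ll Pp, FF Ll pp, FF ll Pp, FF ll pp, Ff LL Pp, Ff LL pp, Ff Ll Pp, Ff Ll pp, Ff ll Pp, Ff ll pp, ff LL Pp, ff LL pp, ff Ll Pp, ff Ll pp, ff ll Pp, ff ll pp}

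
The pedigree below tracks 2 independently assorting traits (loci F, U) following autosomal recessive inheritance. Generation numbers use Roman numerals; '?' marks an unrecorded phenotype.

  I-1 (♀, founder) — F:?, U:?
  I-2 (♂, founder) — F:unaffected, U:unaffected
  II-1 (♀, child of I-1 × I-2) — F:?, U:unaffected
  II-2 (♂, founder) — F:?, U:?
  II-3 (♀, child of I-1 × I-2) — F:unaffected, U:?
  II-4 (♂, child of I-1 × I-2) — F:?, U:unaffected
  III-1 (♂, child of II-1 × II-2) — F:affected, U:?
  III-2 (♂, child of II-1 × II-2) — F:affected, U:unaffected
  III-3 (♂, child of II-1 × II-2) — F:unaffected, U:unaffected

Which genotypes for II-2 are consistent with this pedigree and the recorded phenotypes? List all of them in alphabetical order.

F/I-1 ? ·: FF|Ff|ff
F/I-2 un ·: FF|Ff
F/II-1 ? I-1×I-2: Ff|ff
F/II-2 ? ·: Ff|ff
F/II-3 un I-1×I-2: FF|Ff
F/II-4 ? I-1×I-2: FF|Ff|ff
F/III-1 aff II-1×II-2: ff
F/III-2 aff II-1×II-2: ff
F/III-3 un II-1×II-2: FF|Ff
⇒ F over [I-1,I-2,II-1,II-2,II-3,II-4,III-1,III-2,III-3]: 59 consistent
U/I-1 ? ·: UU|Uu|uu
U/I-2 un ·: UU|Uu
U/II-1 un I-1×I-2: UU|Uu
U/II-2 ? ·: UU|Uu|uu
U/II-3 ? I-1×I-2: UU|Uu|uu
U/II-4 un I-1×I-2: UU|Uu
U/III-1 ? II-1×II-2: UU|Uu|uu
U/III-2 un II-1×II-2: UU|Uu
U/III-3 un II-1×II-2: UU|Uu
⇒ U over [I-1,I-2,II-1,II-2,II-3,II-4,III-1,III-2,III-3]: 524 consistent

II-2 ∈ {Ff UU, Ff Uu, Ff uu, ff UU, ff Uu, ff uu}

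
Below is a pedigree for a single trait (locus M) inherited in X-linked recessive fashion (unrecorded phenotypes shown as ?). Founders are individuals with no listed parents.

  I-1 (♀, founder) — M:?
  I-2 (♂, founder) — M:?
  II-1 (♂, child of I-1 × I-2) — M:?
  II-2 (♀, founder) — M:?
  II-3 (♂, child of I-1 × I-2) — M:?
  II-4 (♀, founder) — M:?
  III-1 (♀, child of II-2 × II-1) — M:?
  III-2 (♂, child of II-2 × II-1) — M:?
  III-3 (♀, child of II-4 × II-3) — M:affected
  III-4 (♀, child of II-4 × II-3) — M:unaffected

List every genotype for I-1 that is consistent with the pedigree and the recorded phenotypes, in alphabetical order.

I-1 ∈ {X^MX^m, X^mX^m}

M/I-1 ? ·: X^MX^m|X^mX^m
M/I-2 ? ·: X^MY|X^mY
M/II-1 ? I-1×I-2: X^MY|X^mY
M/II-2 ? ·: X^MX^M|X^MX^m|X^mX^m
M/II-3 ? I-1×I-2: X^mY
M/II-4 ? ·: X^MX^m
M/III-1 ? II-2×II-1: X^MX^M|X^MX^m|X^mX^m
M/III-2 ? II-2×II-1: X^MY|X^mY
M/III-3 aff II-4×II-3: X^mX^m
M/III-4 un II-4×II-3: X^MX^m
⇒ M over [I-1,I-2,II-1,II-2,II-3,II-4,III-1,III-2,III-3,III-4]: 36 consistent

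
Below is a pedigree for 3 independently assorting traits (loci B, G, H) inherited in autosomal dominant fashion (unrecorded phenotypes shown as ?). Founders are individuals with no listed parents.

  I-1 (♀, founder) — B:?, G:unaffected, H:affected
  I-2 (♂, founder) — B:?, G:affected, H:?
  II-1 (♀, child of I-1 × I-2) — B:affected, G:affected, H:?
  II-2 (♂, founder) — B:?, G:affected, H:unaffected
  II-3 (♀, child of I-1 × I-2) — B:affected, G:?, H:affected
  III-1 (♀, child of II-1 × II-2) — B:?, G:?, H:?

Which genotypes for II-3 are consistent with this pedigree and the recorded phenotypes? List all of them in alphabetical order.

B/I-1 ? ·: bb|Bb|BB
B/I-2 ? ·: bb|Bb|BB
B/II-1 aff I-1×I-2: Bb|BB
B/II-2 ? ·: bb|Bb|BB
B/II-3 aff I-1×I-2: Bb|BB
B/III-1 ? II-1×II-2: bb|Bb|BB
⇒ B over [I-1,I-2,II-1,II-2,II-3,III-1]: 98 consistent
G/I-1 un ·: gg
G/I-2 aff ·: Gg|GG
G/II-1 aff I-1×I-2: Gg
G/II-2 aff ·: Gg|GG
G/II-3 ? I-1×I-2: gg|Gg
G/III-1 ? II-1×II-2: gg|Gg|GG
⇒ G over [I-1,I-2,II-1,II-2,II-3,III-1]: 15 consistent
H/I-1 aff ·: Hh|HH
H/I-2 ? ·: hh|Hh|HH
H/II-1 ? I-1×I-2: hh|Hh|HH
H/II-2 un ·: hh
H/II-3 aff I-1×I-2: Hh|HH
H/III-1 ? II-1×II-2: hh|Hh
⇒ H over [I-1,I-2,II-1,II-2,II-3,III-1]: 26 consistent

II-3 ∈ {BB Gg HH, BB Gg Hh, BB gg HH, BB gg Hh, Bb Gg HH, Bb Gg Hh, Bb gg HH, Bb gg Hh}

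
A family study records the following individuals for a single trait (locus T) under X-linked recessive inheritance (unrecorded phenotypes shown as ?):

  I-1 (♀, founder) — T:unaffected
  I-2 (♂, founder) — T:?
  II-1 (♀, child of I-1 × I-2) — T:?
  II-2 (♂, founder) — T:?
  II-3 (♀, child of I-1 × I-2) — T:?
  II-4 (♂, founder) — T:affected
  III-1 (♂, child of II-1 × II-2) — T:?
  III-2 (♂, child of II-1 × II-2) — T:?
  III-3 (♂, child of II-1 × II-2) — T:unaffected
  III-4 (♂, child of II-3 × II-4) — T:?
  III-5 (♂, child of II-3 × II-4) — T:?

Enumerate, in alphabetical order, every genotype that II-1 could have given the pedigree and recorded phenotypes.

T/I-1 un ·: X^TX^T|X^TX^t
T/I-2 ? ·: X^TY|X^tY
T/II-1 ? I-1×I-2: X^TX^T|X^TX^t
T/II-2 ? ·: X^TY|X^tY
T/II-3 ? I-1×I-2: X^TX^T|X^TX^t|X^tX^t
T/II-4 aff ·: X^tY
T/III-1 ? II-1×II-2: X^TY|X^tY
T/III-2 ? II-1×II-2: X^TY|X^tY
T/III-3 un II-1×II-2: X^TY
T/III-4 ? II-3×II-4: X^TY|X^tY
T/III-5 ? II-3×II-4: X^TY|X^tY
⇒ T over [I-1,I-2,II-1,II-2,II-3,II-4,III-1,III-2,III-3,III-4,III-5]: 124 consistent

II-1 ∈ {X^TX^T, X^TX^t}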